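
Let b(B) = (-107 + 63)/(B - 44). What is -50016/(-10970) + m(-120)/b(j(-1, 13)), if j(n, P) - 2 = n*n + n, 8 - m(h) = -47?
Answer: 625941/10970 ≈ 57.059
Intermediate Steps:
m(h) = 55 (m(h) = 8 - 1*(-47) = 8 + 47 = 55)
j(n, P) = 2 + n + n² (j(n, P) = 2 + (n*n + n) = 2 + (n² + n) = 2 + (n + n²) = 2 + n + n²)
b(B) = -44/(-44 + B)
-50016/(-10970) + m(-120)/b(j(-1, 13)) = -50016/(-10970) + 55/((-44/(-44 + (2 - 1 + (-1)²)))) = -50016*(-1/10970) + 55/((-44/(-44 + (2 - 1 + 1)))) = 25008/5485 + 55/((-44/(-44 + 2))) = 25008/5485 + 55/((-44/(-42))) = 25008/5485 + 55/((-44*(-1/42))) = 25008/5485 + 55/(22/21) = 25008/5485 + 55*(21/22) = 25008/5485 + 105/2 = 625941/10970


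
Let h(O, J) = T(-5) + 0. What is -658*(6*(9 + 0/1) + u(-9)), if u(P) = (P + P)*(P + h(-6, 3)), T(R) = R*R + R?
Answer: 94752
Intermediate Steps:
T(R) = R + R**2 (T(R) = R**2 + R = R + R**2)
h(O, J) = 20 (h(O, J) = -5*(1 - 5) + 0 = -5*(-4) + 0 = 20 + 0 = 20)
u(P) = 2*P*(20 + P) (u(P) = (P + P)*(P + 20) = (2*P)*(20 + P) = 2*P*(20 + P))
-658*(6*(9 + 0/1) + u(-9)) = -658*(6*(9 + 0/1) + 2*(-9)*(20 - 9)) = -658*(6*(9 + 0*1) + 2*(-9)*11) = -658*(6*(9 + 0) - 198) = -658*(6*9 - 198) = -658*(54 - 198) = -658*(-144) = 94752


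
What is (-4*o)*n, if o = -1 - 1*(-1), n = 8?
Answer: 0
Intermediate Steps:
o = 0 (o = -1 + 1 = 0)
(-4*o)*n = -4*0*8 = 0*8 = 0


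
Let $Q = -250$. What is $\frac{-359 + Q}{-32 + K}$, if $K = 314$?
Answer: $- \frac{203}{94} \approx -2.1596$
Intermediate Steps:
$\frac{-359 + Q}{-32 + K} = \frac{-359 - 250}{-32 + 314} = - \frac{609}{282} = \left(-609\right) \frac{1}{282} = - \frac{203}{94}$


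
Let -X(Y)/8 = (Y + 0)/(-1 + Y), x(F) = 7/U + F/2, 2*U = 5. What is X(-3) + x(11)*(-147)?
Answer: -12261/10 ≈ -1226.1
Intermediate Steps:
U = 5/2 (U = (1/2)*5 = 5/2 ≈ 2.5000)
x(F) = 14/5 + F/2 (x(F) = 7/(5/2) + F/2 = 7*(2/5) + F*(1/2) = 14/5 + F/2)
X(Y) = -8*Y/(-1 + Y) (X(Y) = -8*(Y + 0)/(-1 + Y) = -8*Y/(-1 + Y))
X(-3) + x(11)*(-147) = -8*(-3)/(-1 - 3) + (14/5 + (1/2)*11)*(-147) = -8*(-3)/(-4) + (14/5 + 11/2)*(-147) = -8*(-3)*(-1/4) + (83/10)*(-147) = -6 - 12201/10 = -12261/10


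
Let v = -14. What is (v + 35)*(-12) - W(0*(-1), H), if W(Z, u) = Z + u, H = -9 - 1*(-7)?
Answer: -250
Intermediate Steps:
H = -2 (H = -9 + 7 = -2)
(v + 35)*(-12) - W(0*(-1), H) = (-14 + 35)*(-12) - (0*(-1) - 2) = 21*(-12) - (0 - 2) = -252 - 1*(-2) = -252 + 2 = -250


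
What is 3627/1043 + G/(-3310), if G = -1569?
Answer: 13641837/3452330 ≈ 3.9515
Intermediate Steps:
3627/1043 + G/(-3310) = 3627/1043 - 1569/(-3310) = 3627*(1/1043) - 1569*(-1/3310) = 3627/1043 + 1569/3310 = 13641837/3452330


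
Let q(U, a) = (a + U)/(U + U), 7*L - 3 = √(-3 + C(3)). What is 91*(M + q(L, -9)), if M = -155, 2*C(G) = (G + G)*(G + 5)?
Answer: -106743/8 - 1911*√21/8 ≈ -14438.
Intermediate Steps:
C(G) = G*(5 + G) (C(G) = ((G + G)*(G + 5))/2 = ((2*G)*(5 + G))/2 = (2*G*(5 + G))/2 = G*(5 + G))
L = 3/7 + √21/7 (L = 3/7 + √(-3 + 3*(5 + 3))/7 = 3/7 + √(-3 + 3*8)/7 = 3/7 + √(-3 + 24)/7 = 3/7 + √21/7 ≈ 1.0832)
q(U, a) = (U + a)/(2*U) (q(U, a) = (U + a)/((2*U)) = (U + a)*(1/(2*U)) = (U + a)/(2*U))
91*(M + q(L, -9)) = 91*(-155 + ((3/7 + √21/7) - 9)/(2*(3/7 + √21/7))) = 91*(-155 + (-60/7 + √21/7)/(2*(3/7 + √21/7))) = -14105 + 91*(-60/7 + √21/7)/(2*(3/7 + √21/7))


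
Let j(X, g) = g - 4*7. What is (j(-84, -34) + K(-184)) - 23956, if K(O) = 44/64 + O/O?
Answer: -384261/16 ≈ -24016.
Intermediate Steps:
j(X, g) = -28 + g (j(X, g) = g - 28 = -28 + g)
K(O) = 27/16 (K(O) = 44*(1/64) + 1 = 11/16 + 1 = 27/16)
(j(-84, -34) + K(-184)) - 23956 = ((-28 - 34) + 27/16) - 23956 = (-62 + 27/16) - 23956 = -965/16 - 23956 = -384261/16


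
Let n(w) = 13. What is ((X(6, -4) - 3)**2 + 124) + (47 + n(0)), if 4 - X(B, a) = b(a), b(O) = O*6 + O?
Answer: 1025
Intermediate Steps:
b(O) = 7*O (b(O) = 6*O + O = 7*O)
X(B, a) = 4 - 7*a
((X(6, -4) - 3)**2 + 124) + (47 + n(0)) = (((4 - 7*(-4)) - 3)**2 + 124) + (47 + 13) = (((4 + 28) - 3)**2 + 124) + 60 = ((32 - 3)**2 + 124) + 60 = (29**2 + 124) + 60 = (841 + 124) + 60 = 965 + 60 = 1025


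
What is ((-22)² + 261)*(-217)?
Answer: -161665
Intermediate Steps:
((-22)² + 261)*(-217) = (484 + 261)*(-217) = 745*(-217) = -161665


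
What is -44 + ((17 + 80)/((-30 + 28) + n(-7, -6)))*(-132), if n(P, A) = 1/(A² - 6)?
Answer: 381524/59 ≈ 6466.5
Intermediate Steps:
n(P, A) = 1/(-6 + A²)
-44 + ((17 + 80)/((-30 + 28) + n(-7, -6)))*(-132) = -44 + ((17 + 80)/((-30 + 28) + 1/(-6 + (-6)²)))*(-132) = -44 + (97/(-2 + 1/(-6 + 36)))*(-132) = -44 + (97/(-2 + 1/30))*(-132) = -44 + (97/(-59/30))*(-132) = -44 + (97*(-30/59))*(-132) = -44 - 2910/59*(-132) = -44 + 384120/59 = 381524/59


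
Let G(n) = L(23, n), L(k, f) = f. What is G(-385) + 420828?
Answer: 420443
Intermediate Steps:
G(n) = n
G(-385) + 420828 = -385 + 420828 = 420443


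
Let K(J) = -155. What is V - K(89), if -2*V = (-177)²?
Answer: -31019/2 ≈ -15510.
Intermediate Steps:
V = -31329/2 (V = -½*(-177)² = -½*31329 = -31329/2 ≈ -15665.)
V - K(89) = -31329/2 - 1*(-155) = -31329/2 + 155 = -31019/2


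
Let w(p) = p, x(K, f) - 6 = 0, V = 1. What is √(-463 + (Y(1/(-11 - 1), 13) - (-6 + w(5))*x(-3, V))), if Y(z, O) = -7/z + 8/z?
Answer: I*√469 ≈ 21.656*I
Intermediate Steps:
x(K, f) = 6 (x(K, f) = 6 + 0 = 6)
Y(z, O) = 1/z
√(-463 + (Y(1/(-11 - 1), 13) - (-6 + w(5))*x(-3, V))) = √(-463 + (1/(1/(-11 - 1)) - (-6 + 5)*6)) = √(-463 + (1/(1/(-12)) - (-1)*6)) = √(-463 + (1/(-1/12) - 1*(-6))) = √(-463 + (-12 + 6)) = √(-463 - 6) = √(-469) = I*√469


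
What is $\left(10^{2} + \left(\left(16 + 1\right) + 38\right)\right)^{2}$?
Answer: $24025$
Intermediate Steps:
$\left(10^{2} + \left(\left(16 + 1\right) + 38\right)\right)^{2} = \left(100 + \left(17 + 38\right)\right)^{2} = \left(100 + 55\right)^{2} = 155^{2} = 24025$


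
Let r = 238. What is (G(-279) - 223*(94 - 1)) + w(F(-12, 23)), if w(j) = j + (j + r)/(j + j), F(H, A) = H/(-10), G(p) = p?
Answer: -313757/15 ≈ -20917.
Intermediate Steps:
F(H, A) = -H/10 (F(H, A) = H*(-1/10) = -H/10)
w(j) = j + (238 + j)/(2*j) (w(j) = j + (j + 238)/(j + j) = j + (238 + j)/((2*j)) = j + (238 + j)*(1/(2*j)) = j + (238 + j)/(2*j))
(G(-279) - 223*(94 - 1)) + w(F(-12, 23)) = (-279 - 223*(94 - 1)) + (1/2 - 1/10*(-12) + 119/((-1/10*(-12)))) = (-279 - 223*93) + (1/2 + 6/5 + 119/(6/5)) = (-279 - 20739) + (1/2 + 6/5 + 119*(5/6)) = -21018 + (1/2 + 6/5 + 595/6) = -21018 + 1513/15 = -313757/15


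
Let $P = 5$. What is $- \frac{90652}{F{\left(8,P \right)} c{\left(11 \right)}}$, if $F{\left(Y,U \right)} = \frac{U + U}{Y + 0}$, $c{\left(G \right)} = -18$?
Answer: $\frac{181304}{45} \approx 4029.0$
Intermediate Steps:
$F{\left(Y,U \right)} = \frac{2 U}{Y}$
$- \frac{90652}{F{\left(8,P \right)} c{\left(11 \right)}} = - \frac{90652}{2 \cdot 5 \cdot \frac{1}{8} \left(-18\right)} = - \frac{90652}{\frac{5}{4} \left(-18\right)} = - \frac{90652}{- \frac{45}{2}} = \left(-90652\right) \left(- \frac{2}{45}\right) = \frac{181304}{45}$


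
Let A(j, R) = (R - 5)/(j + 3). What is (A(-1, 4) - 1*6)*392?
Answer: -2548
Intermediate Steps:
A(j, R) = (-5 + R)/(3 + j)
(A(-1, 4) - 1*6)*392 = ((-5 + 4)/(3 - 1) - 1*6)*392 = (-1/2 - 6)*392 = -13/2*392 = -2548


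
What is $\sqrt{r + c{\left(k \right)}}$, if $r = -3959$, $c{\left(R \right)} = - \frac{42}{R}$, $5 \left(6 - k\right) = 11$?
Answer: $\frac{i \sqrt{1433189}}{19} \approx 63.008 i$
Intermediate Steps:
$k = \frac{19}{5}$ ($k = 6 - \frac{11}{5} = \frac{19}{5} \approx 3.8$)
$\sqrt{r + c{\left(k \right)}} = \sqrt{-3959 - \frac{42}{\frac{19}{5}}} = \sqrt{-3959 - \frac{210}{19}} = \sqrt{- \frac{75431}{19}} = \frac{i \sqrt{1433189}}{19}$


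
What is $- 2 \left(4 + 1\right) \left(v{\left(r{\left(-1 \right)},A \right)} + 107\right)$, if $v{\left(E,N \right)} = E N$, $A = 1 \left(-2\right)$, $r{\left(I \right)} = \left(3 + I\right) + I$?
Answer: $-1050$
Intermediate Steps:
$r{\left(I \right)} = 3 + 2 I$
$A = -2$
$- 2 \left(4 + 1\right) \left(v{\left(r{\left(-1 \right)},A \right)} + 107\right) = - 2 \left(4 + 1\right) \left(\left(3 + 2 \left(-1\right)\right) \left(-2\right) + 107\right) = \left(-2\right) 5 \left(\left(3 - 2\right) \left(-2\right) + 107\right) = - 10 \left(1 \left(-2\right) + 107\right) = - 10 \left(-2 + 107\right) = \left(-10\right) 105 = -1050$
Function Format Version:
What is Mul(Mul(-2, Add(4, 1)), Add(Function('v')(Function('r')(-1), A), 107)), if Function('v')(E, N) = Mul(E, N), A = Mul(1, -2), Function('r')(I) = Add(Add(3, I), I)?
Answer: -1050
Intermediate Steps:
Function('r')(I) = Add(3, Mul(2, I))
A = -2
Mul(Mul(-2, Add(4, 1)), Add(Function('v')(Function('r')(-1), A), 107)) = Mul(Mul(-2, Add(4, 1)), Add(Mul(Add(3, Mul(2, -1)), -2), 107)) = Mul(Mul(-2, 5), Add(Mul(Add(3, -2), -2), 107)) = Mul(-10, Add(Mul(1, -2), 107)) = Mul(-10, Add(-2, 107)) = Mul(-10, 105) = -1050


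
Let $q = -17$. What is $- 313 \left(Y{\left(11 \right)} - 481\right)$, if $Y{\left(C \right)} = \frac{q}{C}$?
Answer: $\frac{1661404}{11} \approx 1.5104 \cdot 10^{5}$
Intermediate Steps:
$Y{\left(C \right)} = - \frac{17}{C}$
$- 313 \left(Y{\left(11 \right)} - 481\right) = - 313 \left(- \frac{17}{11} - 481\right) = \left(-313\right) \left(- \frac{5308}{11}\right) = \frac{1661404}{11}$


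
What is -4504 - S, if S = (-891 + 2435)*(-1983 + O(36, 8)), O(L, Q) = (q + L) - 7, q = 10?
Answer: 2997032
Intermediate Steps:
O(L, Q) = 3 + L (O(L, Q) = (10 + L) - 7 = 3 + L)
S = -3001536 (S = (-891 + 2435)*(-1983 + (3 + 36)) = 1544*(-1983 + 39) = 1544*(-1944) = -3001536)
-4504 - S = -4504 - 1*(-3001536) = -4504 + 3001536 = 2997032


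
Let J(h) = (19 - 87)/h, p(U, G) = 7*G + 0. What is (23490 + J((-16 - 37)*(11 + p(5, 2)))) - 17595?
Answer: 7810943/1325 ≈ 5895.1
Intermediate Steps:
p(U, G) = 7*G
J(h) = -68/h
(23490 + J((-16 - 37)*(11 + p(5, 2)))) - 17595 = (23490 - 68*1/((-16 - 37)*(11 + 7*2))) - 17595 = (23490 - 68*(-1/(53*(11 + 14)))) - 17595 = (23490 - 68/((-53*25))) - 17595 = (23490 - 68/(-1325)) - 17595 = (23490 - 68*(-1/1325)) - 17595 = (23490 + 68/1325) - 17595 = 31124318/1325 - 17595 = 7810943/1325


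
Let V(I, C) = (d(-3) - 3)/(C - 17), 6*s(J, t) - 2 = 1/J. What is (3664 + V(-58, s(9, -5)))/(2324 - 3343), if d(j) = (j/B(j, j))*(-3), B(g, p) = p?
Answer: -3294260/916081 ≈ -3.5960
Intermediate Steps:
s(J, t) = ⅓ + 1/(6*J)
d(j) = -3 (d(j) = (j/j)*(-3) = 1*(-3) = -3)
V(I, C) = -6/(-17 + C) (V(I, C) = (-3 - 3)/(C - 17) = -6/(-17 + C))
(3664 + V(-58, s(9, -5)))/(2324 - 3343) = (3664 - 6/(-17 + (⅙)*(1 + 2*9)/9))/(2324 - 3343) = (3664 - 6/(-17 + (⅙)*(⅑)*(1 + 18)))/(-1019) = (3664 - 6/(-17 + (⅙)*(⅑)*19))*(-1/1019) = (3664 - 6/(-17 + 19/54))*(-1/1019) = (3664 - 6/(-899/54))*(-1/1019) = (3664 - 6*(-54/899))*(-1/1019) = (3664 + 324/899)*(-1/1019) = (3294260/899)*(-1/1019) = -3294260/916081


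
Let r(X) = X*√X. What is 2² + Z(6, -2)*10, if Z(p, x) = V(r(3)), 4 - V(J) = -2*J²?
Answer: 584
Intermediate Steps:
r(X) = X^(3/2)
V(J) = 4 + 2*J² (V(J) = 4 - (-2)*J² = 4 + 2*J²)
Z(p, x) = 58 (Z(p, x) = 4 + 2*(3^(3/2))² = 4 + 2*(3*√3)² = 4 + 2*27 = 4 + 54 = 58)
2² + Z(6, -2)*10 = 2² + 58*10 = 4 + 580 = 584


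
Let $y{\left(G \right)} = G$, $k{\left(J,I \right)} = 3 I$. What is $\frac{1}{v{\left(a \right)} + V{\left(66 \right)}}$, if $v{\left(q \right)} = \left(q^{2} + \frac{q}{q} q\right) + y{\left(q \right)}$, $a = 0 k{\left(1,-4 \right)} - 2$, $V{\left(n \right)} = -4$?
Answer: $- \frac{1}{4} \approx -0.25$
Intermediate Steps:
$a = -2$ ($a = 0 \cdot 3 \left(-4\right) - 2 = 0 \left(-12\right) - 2 = 0 - 2 = -2$)
$v{\left(q \right)} = q^{2} + 2 q$ ($v{\left(q \right)} = \left(q^{2} + \frac{q}{q} q\right) + q = \left(q^{2} + 1 q\right) + q = \left(q^{2} + q\right) + q = \left(q + q^{2}\right) + q = q^{2} + 2 q$)
$\frac{1}{v{\left(a \right)} + V{\left(66 \right)}} = \frac{1}{- 2 \left(2 - 2\right) - 4} = \frac{1}{\left(-2\right) 0 - 4} = \frac{1}{0 - 4} = \frac{1}{-4} = - \frac{1}{4}$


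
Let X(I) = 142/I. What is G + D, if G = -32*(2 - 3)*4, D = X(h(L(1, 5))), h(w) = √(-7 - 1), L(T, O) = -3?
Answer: 128 - 71*I*√2/2 ≈ 128.0 - 50.205*I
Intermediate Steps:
h(w) = 2*I*√2 (h(w) = √(-8) = 2*I*√2)
D = -71*I*√2/2 (D = 142/((2*I*√2)) = 142*(-I*√2/4) = -71*I*√2/2 ≈ -50.205*I)
G = 128 (G = -32*(-1)*4 = -8*(-4)*4 = 32*4 = 128)
G + D = 128 - 71*I*√2/2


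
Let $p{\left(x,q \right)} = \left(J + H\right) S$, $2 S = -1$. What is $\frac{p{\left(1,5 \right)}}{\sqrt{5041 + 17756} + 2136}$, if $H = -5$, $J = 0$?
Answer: $\frac{1780}{1513233} - \frac{5 \sqrt{2533}}{3026466} \approx 0.0010931$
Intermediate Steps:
$S = - \frac{1}{2}$ ($S = \frac{1}{2} \left(-1\right) = - \frac{1}{2} \approx -0.5$)
$p{\left(x,q \right)} = \frac{5}{2}$ ($p{\left(x,q \right)} = \left(0 - 5\right) \left(- \frac{1}{2}\right) = \left(-5\right) \left(- \frac{1}{2}\right) = \frac{5}{2}$)
$\frac{p{\left(1,5 \right)}}{\sqrt{5041 + 17756} + 2136} = \frac{1}{\sqrt{5041 + 17756} + 2136} \cdot \frac{5}{2} = \frac{1}{\sqrt{22797} + 2136} \cdot \frac{5}{2} = \frac{1}{3 \sqrt{2533} + 2136} \cdot \frac{5}{2} = \frac{1}{2136 + 3 \sqrt{2533}} \cdot \frac{5}{2} = \frac{5}{2 \left(2136 + 3 \sqrt{2533}\right)}$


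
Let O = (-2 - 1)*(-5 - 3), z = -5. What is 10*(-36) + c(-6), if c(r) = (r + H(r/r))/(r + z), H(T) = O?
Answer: -3978/11 ≈ -361.64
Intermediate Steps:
O = 24 (O = -3*(-8) = 24)
H(T) = 24
c(r) = (24 + r)/(-5 + r) (c(r) = (r + 24)/(r - 5) = (24 + r)/(-5 + r))
10*(-36) + c(-6) = 10*(-36) + (24 - 6)/(-5 - 6) = -360 + 18/(-11) = -360 - 1/11*18 = -360 - 18/11 = -3978/11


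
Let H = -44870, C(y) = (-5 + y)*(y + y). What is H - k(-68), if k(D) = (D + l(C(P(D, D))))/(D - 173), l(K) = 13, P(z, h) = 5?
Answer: -10813725/241 ≈ -44870.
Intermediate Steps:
C(y) = 2*y*(-5 + y) (C(y) = (-5 + y)*(2*y) = 2*y*(-5 + y))
k(D) = (13 + D)/(-173 + D) (k(D) = (D + 13)/(D - 173) = (13 + D)/(-173 + D))
H - k(-68) = -44870 - (13 - 68)/(-173 - 68) = -44870 - (-55)/(-241) = -44870 - (-1)*(-55)/241 = -44870 - 1*55/241 = -44870 - 55/241 = -10813725/241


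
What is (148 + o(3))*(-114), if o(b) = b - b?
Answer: -16872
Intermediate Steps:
o(b) = 0
(148 + o(3))*(-114) = (148 + 0)*(-114) = 148*(-114) = -16872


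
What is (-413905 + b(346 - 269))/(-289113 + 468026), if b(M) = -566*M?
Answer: -457487/178913 ≈ -2.5570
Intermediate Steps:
(-413905 + b(346 - 269))/(-289113 + 468026) = (-413905 - 566*(346 - 269))/(-289113 + 468026) = (-413905 - 566*77)/178913 = (-413905 - 43582)*(1/178913) = -457487*1/178913 = -457487/178913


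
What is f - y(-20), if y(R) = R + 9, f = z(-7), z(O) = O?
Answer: 4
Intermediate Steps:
f = -7
y(R) = 9 + R
f - y(-20) = -7 - (9 - 20) = -7 - 1*(-11) = -7 + 11 = 4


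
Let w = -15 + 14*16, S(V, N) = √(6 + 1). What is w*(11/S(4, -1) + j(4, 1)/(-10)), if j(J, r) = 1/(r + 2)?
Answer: -209/30 + 2299*√7/7 ≈ 861.97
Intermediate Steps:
j(J, r) = 1/(2 + r)
S(V, N) = √7
w = 209 (w = -15 + 224 = 209)
w*(11/S(4, -1) + j(4, 1)/(-10)) = 209*(11/(√7) + 1/((2 + 1)*(-10))) = 209*(11*(√7/7) - ⅒/3) = 209*(11*√7/7 + (⅓)*(-⅒)) = 209*(11*√7/7 - 1/30) = 209*(-1/30 + 11*√7/7) = -209/30 + 2299*√7/7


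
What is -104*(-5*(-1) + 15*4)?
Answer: -6760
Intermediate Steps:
-104*(-5*(-1) + 15*4) = -104*(5 + 60) = -104*65 = -6760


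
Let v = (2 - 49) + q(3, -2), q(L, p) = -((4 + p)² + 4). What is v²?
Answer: 3025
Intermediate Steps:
q(L, p) = -4 - (4 + p)² (q(L, p) = -(4 + (4 + p)²) = -4 - (4 + p)²)
v = -55 (v = (2 - 49) + (-4 - (4 - 2)²) = -47 + (-4 - 1*2²) = -47 + (-4 - 1*4) = -47 + (-4 - 4) = -47 - 8 = -55)
v² = (-55)² = 3025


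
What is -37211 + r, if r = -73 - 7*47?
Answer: -37613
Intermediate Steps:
r = -402 (r = -73 - 329 = -402)
-37211 + r = -37211 - 402 = -37613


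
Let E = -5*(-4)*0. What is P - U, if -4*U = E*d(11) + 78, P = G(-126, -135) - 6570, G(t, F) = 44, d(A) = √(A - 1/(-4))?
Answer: -13013/2 ≈ -6506.5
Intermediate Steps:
d(A) = √(¼ + A) (d(A) = √(A - 1*(-¼)) = √(A + ¼) = √(¼ + A))
E = 0 (E = 20*0 = 0)
P = -6526 (P = 44 - 6570 = -6526)
U = -39/2 (U = -(0*(√(1 + 4*11)/2) + 78)/4 = -(0*(√(1 + 44)/2) + 78)/4 = -(0*(√45/2) + 78)/4 = -(0*((3*√5)/2) + 78)/4 = -(0*(3*√5/2) + 78)/4 = -(0 + 78)/4 = -¼*78 = -39/2 ≈ -19.500)
P - U = -6526 - 1*(-39/2) = -6526 + 39/2 = -13013/2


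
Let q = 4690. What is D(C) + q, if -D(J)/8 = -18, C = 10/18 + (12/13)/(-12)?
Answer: 4834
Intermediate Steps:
C = 56/117 (C = 10*(1/18) + (12*(1/13))*(-1/12) = 5/9 + (12/13)*(-1/12) = 5/9 - 1/13 = 56/117 ≈ 0.47863)
D(J) = 144 (D(J) = -8*(-18) = 144)
D(C) + q = 144 + 4690 = 4834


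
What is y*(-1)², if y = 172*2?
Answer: 344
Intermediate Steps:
y = 344
y*(-1)² = 344*(-1)² = 344*1 = 344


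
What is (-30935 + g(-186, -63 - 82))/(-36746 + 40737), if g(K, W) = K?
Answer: -31121/3991 ≈ -7.7978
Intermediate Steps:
(-30935 + g(-186, -63 - 82))/(-36746 + 40737) = (-30935 - 186)/(-36746 + 40737) = -31121/3991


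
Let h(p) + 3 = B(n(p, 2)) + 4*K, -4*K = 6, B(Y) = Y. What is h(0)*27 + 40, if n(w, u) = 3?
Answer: -122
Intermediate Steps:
K = -3/2 (K = -1/4*6 = -3/2 ≈ -1.5000)
h(p) = -6 (h(p) = -3 + (3 + 4*(-3/2)) = -3 + (3 - 6) = -3 - 3 = -6)
h(0)*27 + 40 = -6*27 + 40 = -162 + 40 = -122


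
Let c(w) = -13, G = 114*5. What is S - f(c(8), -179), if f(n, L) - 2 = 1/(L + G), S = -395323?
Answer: -154572076/391 ≈ -3.9533e+5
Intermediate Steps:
G = 570
f(n, L) = 2 + 1/(570 + L) (f(n, L) = 2 + 1/(L + 570) = 2 + 1/(570 + L))
S - f(c(8), -179) = -395323 - (1141 + 2*(-179))/(570 - 179) = -395323 - (1141 - 358)/391 = -395323 - 783/391 = -154572076/391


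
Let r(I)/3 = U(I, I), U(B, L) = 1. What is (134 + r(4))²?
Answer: 18769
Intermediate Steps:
r(I) = 3 (r(I) = 3*1 = 3)
(134 + r(4))² = (134 + 3)² = 137² = 18769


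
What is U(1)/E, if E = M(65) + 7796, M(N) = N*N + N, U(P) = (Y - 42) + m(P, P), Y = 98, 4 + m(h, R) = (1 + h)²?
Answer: 28/6043 ≈ 0.0046335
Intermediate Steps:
m(h, R) = -4 + (1 + h)²
U(P) = 52 + (1 + P)² (U(P) = (98 - 42) + (-4 + (1 + P)²) = 56 + (-4 + (1 + P)²) = 52 + (1 + P)²)
M(N) = N + N² (M(N) = N² + N = N + N²)
E = 12086 (E = 65*(1 + 65) + 7796 = 65*66 + 7796 = 4290 + 7796 = 12086)
U(1)/E = (52 + (1 + 1)²)/12086 = (52 + 2²)*(1/12086) = (52 + 4)*(1/12086) = 56*(1/12086) = 28/6043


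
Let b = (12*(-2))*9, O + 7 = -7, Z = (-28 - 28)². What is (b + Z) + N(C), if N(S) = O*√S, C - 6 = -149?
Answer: 2920 - 14*I*√143 ≈ 2920.0 - 167.42*I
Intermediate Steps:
Z = 3136 (Z = (-56)² = 3136)
C = -143 (C = 6 - 149 = -143)
O = -14 (O = -7 - 7 = -14)
b = -216 (b = -24*9 = -216)
N(S) = -14*√S
(b + Z) + N(C) = (-216 + 3136) - 14*I*√143 = 2920 - 14*I*√143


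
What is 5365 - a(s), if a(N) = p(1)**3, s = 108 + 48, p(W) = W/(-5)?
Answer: 670626/125 ≈ 5365.0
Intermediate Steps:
p(W) = -W/5 (p(W) = W*(-1/5) = -W/5)
s = 156
a(N) = -1/125 (a(N) = (-1/5*1)**3 = (-1/5)**3 = -1/125)
5365 - a(s) = 5365 - 1*(-1/125) = 5365 + 1/125 = 670626/125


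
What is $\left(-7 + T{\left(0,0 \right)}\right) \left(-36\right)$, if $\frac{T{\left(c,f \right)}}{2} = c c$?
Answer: $252$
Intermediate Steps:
$T{\left(c,f \right)} = 2 c^{2}$ ($T{\left(c,f \right)} = 2 c c = 2 c^{2}$)
$\left(-7 + T{\left(0,0 \right)}\right) \left(-36\right) = \left(-7 + 2 \cdot 0^{2}\right) \left(-36\right) = \left(-7 + 2 \cdot 0\right) \left(-36\right) = \left(-7 + 0\right) \left(-36\right) = \left(-7\right) \left(-36\right) = 252$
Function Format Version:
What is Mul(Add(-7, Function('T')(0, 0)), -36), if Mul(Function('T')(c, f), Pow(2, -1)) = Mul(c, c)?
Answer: 252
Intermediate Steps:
Function('T')(c, f) = Mul(2, Pow(c, 2)) (Function('T')(c, f) = Mul(2, Mul(c, c)) = Mul(2, Pow(c, 2)))
Mul(Add(-7, Function('T')(0, 0)), -36) = Mul(Add(-7, Mul(2, Pow(0, 2))), -36) = Mul(Add(-7, Mul(2, 0)), -36) = Mul(Add(-7, 0), -36) = Mul(-7, -36) = 252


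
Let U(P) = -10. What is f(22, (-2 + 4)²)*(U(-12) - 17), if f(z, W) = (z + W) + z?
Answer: -1296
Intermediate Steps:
f(z, W) = W + 2*z (f(z, W) = (W + z) + z = W + 2*z)
f(22, (-2 + 4)²)*(U(-12) - 17) = ((-2 + 4)² + 2*22)*(-10 - 17) = (2² + 44)*(-27) = (4 + 44)*(-27) = 48*(-27) = -1296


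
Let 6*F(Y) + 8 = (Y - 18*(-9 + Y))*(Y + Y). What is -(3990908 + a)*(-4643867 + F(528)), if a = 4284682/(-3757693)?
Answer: 278717816142194683114/11273079 ≈ 2.4724e+13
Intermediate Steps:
a = -4284682/3757693 (a = 4284682*(-1/3757693) = -4284682/3757693 ≈ -1.1402)
F(Y) = -4/3 + Y*(162 - 17*Y)/3 (F(Y) = -4/3 + ((Y - 18*(-9 + Y))*(Y + Y))/6 = -4/3 + ((Y + (162 - 18*Y))*(2*Y))/6 = -4/3 + ((162 - 17*Y)*(2*Y))/6 = -4/3 + (2*Y*(162 - 17*Y))/6 = -4/3 + Y*(162 - 17*Y)/3)
-(3990908 + a)*(-4643867 + F(528)) = -(3990908 - 4284682/3757693)*(-4643867 + (-4/3 + 54*528 - 17/3*528**2)) = -14996602770562*(-4643867 + (-4/3 + 28512 - 17/3*278784))/3757693 = -14996602770562*(-4643867 + (-4/3 + 28512 - 1579776))/3757693 = -14996602770562*(-4643867 - 4653796/3)/3757693 = -14996602770562*(-18585397)/(3757693*3) = -1*(-278717816142194683114/11273079) = 278717816142194683114/11273079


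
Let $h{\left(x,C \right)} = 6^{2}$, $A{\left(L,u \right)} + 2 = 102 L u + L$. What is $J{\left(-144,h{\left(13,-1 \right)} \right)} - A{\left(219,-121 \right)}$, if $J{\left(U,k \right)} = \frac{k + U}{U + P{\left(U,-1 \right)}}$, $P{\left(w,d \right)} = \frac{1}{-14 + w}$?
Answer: $\frac{61494117857}{22753} \approx 2.7027 \cdot 10^{6}$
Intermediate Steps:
$A{\left(L,u \right)} = -2 + L + 102 L u$ ($A{\left(L,u \right)} = -2 + \left(102 L u + L\right) = -2 + \left(L + 102 L u\right) = -2 + L + 102 L u$)
$h{\left(x,C \right)} = 36$
$J{\left(U,k \right)} = \frac{U + k}{U + \frac{1}{-14 + U}}$ ($J{\left(U,k \right)} = \frac{k + U}{U + \frac{1}{-14 + U}} = \frac{U + k}{U + \frac{1}{-14 + U}}$)
$J{\left(-144,h{\left(13,-1 \right)} \right)} - A{\left(219,-121 \right)} = \frac{\left(-14 - 144\right) \left(-144 + 36\right)}{1 - 144 \left(-14 - 144\right)} - \left(-2 + 219 + 102 \cdot 219 \left(-121\right)\right) = \frac{1}{1 - -22752} \left(-158\right) \left(-108\right) - \left(-2 + 219 - 2702898\right) = \frac{1}{1 + 22752} \left(-158\right) \left(-108\right) - -2702681 = \frac{1}{22753} \left(-158\right) \left(-108\right) + 2702681 = \frac{17064}{22753} + 2702681 = \frac{61494117857}{22753}$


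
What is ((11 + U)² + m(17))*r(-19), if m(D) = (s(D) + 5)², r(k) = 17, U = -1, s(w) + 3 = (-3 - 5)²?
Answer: 75752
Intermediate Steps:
s(w) = 61 (s(w) = -3 + (-3 - 5)² = -3 + (-8)² = -3 + 64 = 61)
m(D) = 4356 (m(D) = (61 + 5)² = 66² = 4356)
((11 + U)² + m(17))*r(-19) = ((11 - 1)² + 4356)*17 = (10² + 4356)*17 = (100 + 4356)*17 = 4456*17 = 75752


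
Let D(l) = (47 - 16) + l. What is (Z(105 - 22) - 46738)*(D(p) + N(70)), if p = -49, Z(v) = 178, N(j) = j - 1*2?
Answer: -2328000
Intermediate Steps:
N(j) = -2 + j (N(j) = j - 2 = -2 + j)
D(l) = 31 + l
(Z(105 - 22) - 46738)*(D(p) + N(70)) = (178 - 46738)*((31 - 49) + (-2 + 70)) = -46560*(-18 + 68) = -46560*50 = -2328000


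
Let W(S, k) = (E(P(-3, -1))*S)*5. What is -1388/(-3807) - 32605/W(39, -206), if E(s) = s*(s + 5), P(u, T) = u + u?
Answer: -2722295/98982 ≈ -27.503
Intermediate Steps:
P(u, T) = 2*u
E(s) = s*(5 + s)
W(S, k) = 30*S (W(S, k) = (((2*(-3))*(5 + 2*(-3)))*S)*5 = ((-6*(5 - 6))*S)*5 = ((-6*(-1))*S)*5 = (6*S)*5 = 30*S)
-1388/(-3807) - 32605/W(39, -206) = -1388/(-3807) - 32605/(30*39) = -1388*(-1/3807) - 32605/1170 = 1388/3807 - 32605*1/1170 = 1388/3807 - 6521/234 = -2722295/98982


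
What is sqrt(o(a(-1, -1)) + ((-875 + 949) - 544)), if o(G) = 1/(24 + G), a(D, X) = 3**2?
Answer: I*sqrt(511797)/33 ≈ 21.679*I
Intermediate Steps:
a(D, X) = 9
sqrt(o(a(-1, -1)) + ((-875 + 949) - 544)) = sqrt(1/(24 + 9) + ((-875 + 949) - 544)) = sqrt(1/33 + (74 - 544)) = sqrt(1/33 - 470) = sqrt(-15509/33) = I*sqrt(511797)/33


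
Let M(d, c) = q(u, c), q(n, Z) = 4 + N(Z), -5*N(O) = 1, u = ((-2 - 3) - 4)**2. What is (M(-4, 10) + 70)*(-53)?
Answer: -19557/5 ≈ -3911.4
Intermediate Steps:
u = 81 (u = (-5 - 4)**2 = (-9)**2 = 81)
N(O) = -1/5 (N(O) = -1/5*1 = -1/5)
q(n, Z) = 19/5 (q(n, Z) = 4 - 1/5 = 19/5)
M(d, c) = 19/5
(M(-4, 10) + 70)*(-53) = (19/5 + 70)*(-53) = (369/5)*(-53) = -19557/5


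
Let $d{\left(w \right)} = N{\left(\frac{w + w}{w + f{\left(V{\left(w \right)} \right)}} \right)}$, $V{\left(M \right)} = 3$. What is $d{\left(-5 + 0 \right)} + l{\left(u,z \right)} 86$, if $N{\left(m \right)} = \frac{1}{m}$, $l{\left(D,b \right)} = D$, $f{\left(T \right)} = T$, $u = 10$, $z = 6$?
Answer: $\frac{4301}{5} \approx 860.2$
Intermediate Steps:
$d{\left(w \right)} = \frac{3 + w}{2 w}$ ($d{\left(w \right)} = \frac{1}{\left(w + w\right) \frac{1}{w + 3}} = \frac{1}{2 w \frac{1}{3 + w}} = \frac{3 + w}{2 w}$)
$d{\left(-5 + 0 \right)} + l{\left(u,z \right)} 86 = \frac{3 + \left(-5 + 0\right)}{2 \left(-5 + 0\right)} + 10 \cdot 86 = \frac{3 - 5}{2 \left(-5\right)} + 860 = \frac{1}{2} \left(- \frac{1}{5}\right) \left(-2\right) + 860 = \frac{1}{5} + 860 = \frac{4301}{5}$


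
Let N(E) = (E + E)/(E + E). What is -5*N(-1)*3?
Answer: -15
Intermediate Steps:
N(E) = 1 (N(E) = (2*E)/((2*E)) = (2*E)*(1/(2*E)) = 1)
-5*N(-1)*3 = -5*1*3 = -5*3 = -15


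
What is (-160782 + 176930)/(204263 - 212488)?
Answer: -16148/8225 ≈ -1.9633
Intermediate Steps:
(-160782 + 176930)/(204263 - 212488) = 16148/(-8225) = 16148*(-1/8225) = -16148/8225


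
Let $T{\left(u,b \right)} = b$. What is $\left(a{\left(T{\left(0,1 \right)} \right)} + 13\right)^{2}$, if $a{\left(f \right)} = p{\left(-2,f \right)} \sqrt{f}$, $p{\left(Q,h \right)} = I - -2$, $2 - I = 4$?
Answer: $169$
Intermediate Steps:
$I = -2$ ($I = 2 - 4 = -2$)
$p{\left(Q,h \right)} = 0$ ($p{\left(Q,h \right)} = -2 - -2 = -2 + 2 = 0$)
$a{\left(f \right)} = 0$ ($a{\left(f \right)} = 0 \sqrt{f} = 0$)
$\left(a{\left(T{\left(0,1 \right)} \right)} + 13\right)^{2} = \left(0 + 13\right)^{2} = 13^{2} = 169$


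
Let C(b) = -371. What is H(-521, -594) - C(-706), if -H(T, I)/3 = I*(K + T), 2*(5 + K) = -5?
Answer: -941416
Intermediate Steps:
K = -15/2 (K = -5 + (½)*(-5) = -5 - 5/2 = -15/2 ≈ -7.5000)
H(T, I) = -3*I*(-15/2 + T)
H(-521, -594) - C(-706) = (3/2)*(-594)*(15 - 2*(-521)) - 1*(-371) = (3/2)*(-594)*(15 + 1042) + 371 = (3/2)*(-594)*1057 + 371 = -941787 + 371 = -941416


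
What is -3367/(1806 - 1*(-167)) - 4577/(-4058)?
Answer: -4632865/8006434 ≈ -0.57864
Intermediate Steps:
-3367/(1806 - 1*(-167)) - 4577/(-4058) = -3367/(1806 + 167) - 4577*(-1/4058) = -3367/1973 + 4577/4058 = -4632865/8006434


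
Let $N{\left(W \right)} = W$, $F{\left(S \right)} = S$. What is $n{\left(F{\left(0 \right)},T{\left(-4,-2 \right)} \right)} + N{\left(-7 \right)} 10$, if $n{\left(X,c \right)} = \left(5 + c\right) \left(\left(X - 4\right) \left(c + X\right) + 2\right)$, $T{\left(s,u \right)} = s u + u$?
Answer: $-312$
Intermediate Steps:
$T{\left(s,u \right)} = u + s u$
$n{\left(X,c \right)} = \left(2 + \left(-4 + X\right) \left(X + c\right)\right) \left(5 + c\right)$ ($n{\left(X,c \right)} = \left(5 + c\right) \left(\left(-4 + X\right) \left(X + c\right) + 2\right) = \left(5 + c\right) \left(2 + \left(-4 + X\right) \left(X + c\right)\right) = \left(2 + \left(-4 + X\right) \left(X + c\right)\right) \left(5 + c\right)$)
$n{\left(F{\left(0 \right)},T{\left(-4,-2 \right)} \right)} + N{\left(-7 \right)} 10 = \left(10 - 0 - 18 \left(- 2 \left(1 - 4\right)\right) - 4 \left(- 2 \left(1 - 4\right)\right)^{2} + 5 \cdot 0^{2} + 0 \left(- 2 \left(1 - 4\right)\right) + 0 \left(- 2 \left(1 - 4\right)\right)^{2} + - 2 \left(1 - 4\right) 0^{2}\right) - 70 = \left(10 + 0 - 18 \left(\left(-2\right) \left(-3\right)\right) - 4 \left(\left(-2\right) \left(-3\right)\right)^{2} + 5 \cdot 0 + 0 \left(\left(-2\right) \left(-3\right)\right) + 0 \left(\left(-2\right) \left(-3\right)\right)^{2} + \left(-2\right) \left(-3\right) 0\right) - 70 = \left(10 + 0 - 108 - 4 \cdot 6^{2} + 0 + 0 \cdot 6 + 0 \cdot 6^{2} + 6 \cdot 0\right) - 70 = \left(10 + 0 - 108 - 144 + 0 + 0 + 0 \cdot 36 + 0\right) - 70 = \left(10 + 0 - 108 - 144 + 0 + 0 + 0 + 0\right) - 70 = -242 - 70 = -312$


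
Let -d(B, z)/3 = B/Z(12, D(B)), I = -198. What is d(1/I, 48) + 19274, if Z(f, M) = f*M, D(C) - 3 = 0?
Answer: 45795025/2376 ≈ 19274.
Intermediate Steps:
D(C) = 3 (D(C) = 3 + 0 = 3)
Z(f, M) = M*f
d(B, z) = -B/12 (d(B, z) = -3*B/(3*12) = -3*B/36 = -B/12)
d(1/I, 48) + 19274 = -1/12/(-198) + 19274 = -1/12*(-1/198) + 19274 = 1/2376 + 19274 = 45795025/2376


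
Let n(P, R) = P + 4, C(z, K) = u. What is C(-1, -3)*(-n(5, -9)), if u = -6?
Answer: 54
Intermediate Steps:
C(z, K) = -6
n(P, R) = 4 + P
C(-1, -3)*(-n(5, -9)) = -(-6)*(4 + 5) = -(-6)*9 = -6*(-9) = 54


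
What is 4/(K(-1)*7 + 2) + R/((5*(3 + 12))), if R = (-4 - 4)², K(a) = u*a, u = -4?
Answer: 74/75 ≈ 0.98667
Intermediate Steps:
K(a) = -4*a
R = 64 (R = (-8)² = 64)
4/(K(-1)*7 + 2) + R/((5*(3 + 12))) = 4/(-4*(-1)*7 + 2) + 64/((5*(3 + 12))) = 4/(4*7 + 2) + 64/((5*15)) = 4/(28 + 2) + 64/75 = 4/30 + 64*(1/75) = 4*(1/30) + 64/75 = 2/15 + 64/75 = 74/75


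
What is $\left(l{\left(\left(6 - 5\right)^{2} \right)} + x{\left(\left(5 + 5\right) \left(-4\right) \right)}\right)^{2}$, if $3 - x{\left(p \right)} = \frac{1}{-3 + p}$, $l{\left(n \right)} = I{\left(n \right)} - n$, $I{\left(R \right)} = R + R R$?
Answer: $\frac{29929}{1849} \approx 16.187$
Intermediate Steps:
$I{\left(R \right)} = R + R^{2}$
$l{\left(n \right)} = - n + n \left(1 + n\right)$ ($l{\left(n \right)} = n \left(1 + n\right) - n = - n + n \left(1 + n\right)$)
$x{\left(p \right)} = 3 - \frac{1}{-3 + p}$
$\left(l{\left(\left(6 - 5\right)^{2} \right)} + x{\left(\left(5 + 5\right) \left(-4\right) \right)}\right)^{2} = \left(\left(\left(6 - 5\right)^{2}\right)^{2} + \frac{-10 + 3 \left(5 + 5\right) \left(-4\right)}{-3 + \left(5 + 5\right) \left(-4\right)}\right)^{2} = \left(\left(1^{2}\right)^{2} + \frac{-10 + 3 \cdot 10 \left(-4\right)}{-3 + 10 \left(-4\right)}\right)^{2} = \left(1^{2} + \frac{-10 + 3 \left(-40\right)}{-3 - 40}\right)^{2} = \left(1 + \frac{-10 - 120}{-43}\right)^{2} = \left(1 - - \frac{130}{43}\right)^{2} = \left(1 + \frac{130}{43}\right)^{2} = \left(\frac{173}{43}\right)^{2} = \frac{29929}{1849}$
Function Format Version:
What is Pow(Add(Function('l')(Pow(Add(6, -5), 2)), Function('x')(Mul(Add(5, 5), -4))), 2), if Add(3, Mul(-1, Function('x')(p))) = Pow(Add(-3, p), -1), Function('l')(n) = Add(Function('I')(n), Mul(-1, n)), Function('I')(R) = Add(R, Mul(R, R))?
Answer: Rational(29929, 1849) ≈ 16.187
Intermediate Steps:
Function('I')(R) = Add(R, Pow(R, 2))
Function('l')(n) = Add(Mul(-1, n), Mul(n, Add(1, n))) (Function('l')(n) = Add(Mul(n, Add(1, n)), Mul(-1, n)) = Add(Mul(-1, n), Mul(n, Add(1, n))))
Function('x')(p) = Add(3, Mul(-1, Pow(Add(-3, p), -1)))
Pow(Add(Function('l')(Pow(Add(6, -5), 2)), Function('x')(Mul(Add(5, 5), -4))), 2) = Pow(Add(Pow(Pow(Add(6, -5), 2), 2), Mul(Pow(Add(-3, Mul(Add(5, 5), -4)), -1), Add(-10, Mul(3, Mul(Add(5, 5), -4))))), 2) = Pow(Add(Pow(Pow(1, 2), 2), Mul(Pow(Add(-3, Mul(10, -4)), -1), Add(-10, Mul(3, Mul(10, -4))))), 2) = Pow(Add(Pow(1, 2), Mul(Pow(Add(-3, -40), -1), Add(-10, Mul(3, -40)))), 2) = Pow(Add(1, Mul(Pow(-43, -1), Add(-10, -120))), 2) = Pow(Add(1, Mul(Rational(-1, 43), -130)), 2) = Pow(Add(1, Rational(130, 43)), 2) = Pow(Rational(173, 43), 2) = Rational(29929, 1849)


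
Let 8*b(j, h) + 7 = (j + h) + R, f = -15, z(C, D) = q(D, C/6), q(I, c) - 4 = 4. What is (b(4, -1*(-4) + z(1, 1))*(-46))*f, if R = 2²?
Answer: 4485/4 ≈ 1121.3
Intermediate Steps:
R = 4
q(I, c) = 8 (q(I, c) = 4 + 4 = 8)
z(C, D) = 8
b(j, h) = -3/8 + h/8 + j/8 (b(j, h) = -7/8 + ((j + h) + 4)/8 = -7/8 + ((h + j) + 4)/8 = -7/8 + (4 + h + j)/8 = -7/8 + (½ + h/8 + j/8) = -3/8 + h/8 + j/8)
(b(4, -1*(-4) + z(1, 1))*(-46))*f = ((-3/8 + (-1*(-4) + 8)/8 + (⅛)*4)*(-46))*(-15) = ((-3/8 + (4 + 8)/8 + ½)*(-46))*(-15) = ((-3/8 + (⅛)*12 + ½)*(-46))*(-15) = ((-3/8 + 3/2 + ½)*(-46))*(-15) = ((13/8)*(-46))*(-15) = -299/4*(-15) = 4485/4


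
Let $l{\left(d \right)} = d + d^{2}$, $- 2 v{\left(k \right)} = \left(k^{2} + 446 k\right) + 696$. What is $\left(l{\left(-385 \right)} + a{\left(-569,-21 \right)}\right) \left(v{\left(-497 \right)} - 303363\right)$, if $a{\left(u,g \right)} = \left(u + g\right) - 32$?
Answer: $-46577493321$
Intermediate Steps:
$v{\left(k \right)} = -348 - 223 k - \frac{k^{2}}{2}$ ($v{\left(k \right)} = - \frac{\left(k^{2} + 446 k\right) + 696}{2} = - \frac{696 + k^{2} + 446 k}{2} = -348 - 223 k - \frac{k^{2}}{2}$)
$a{\left(u,g \right)} = -32 + g + u$ ($a{\left(u,g \right)} = \left(g + u\right) - 32 = -32 + g + u$)
$\left(l{\left(-385 \right)} + a{\left(-569,-21 \right)}\right) \left(v{\left(-497 \right)} - 303363\right) = \left(- 385 \left(1 - 385\right) - 622\right) \left(\left(-348 - -110831 - \frac{\left(-497\right)^{2}}{2}\right) - 303363\right) = \left(\left(-385\right) \left(-384\right) - 622\right) \left(\left(-348 + 110831 - \frac{247009}{2}\right) - 303363\right) = \left(147840 - 622\right) \left(\left(-348 + 110831 - \frac{247009}{2}\right) - 303363\right) = 147218 \left(- \frac{26043}{2} - 303363\right) = 147218 \left(- \frac{632769}{2}\right) = -46577493321$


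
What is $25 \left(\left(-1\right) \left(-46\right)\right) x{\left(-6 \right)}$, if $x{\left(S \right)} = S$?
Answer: $-6900$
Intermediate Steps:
$25 \left(\left(-1\right) \left(-46\right)\right) x{\left(-6 \right)} = 25 \left(\left(-1\right) \left(-46\right)\right) \left(-6\right) = 25 \cdot 46 \left(-6\right) = 1150 \left(-6\right) = -6900$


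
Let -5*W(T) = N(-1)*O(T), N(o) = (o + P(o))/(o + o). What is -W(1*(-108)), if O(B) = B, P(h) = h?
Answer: -108/5 ≈ -21.600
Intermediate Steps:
N(o) = 1 (N(o) = (o + o)/(o + o) = (2*o)/((2*o)) = (2*o)*(1/(2*o)) = 1)
W(T) = -T/5
-W(1*(-108)) = -(-1)*1*(-108)/5 = -(-1)*(-108)/5 = -1*108/5 = -108/5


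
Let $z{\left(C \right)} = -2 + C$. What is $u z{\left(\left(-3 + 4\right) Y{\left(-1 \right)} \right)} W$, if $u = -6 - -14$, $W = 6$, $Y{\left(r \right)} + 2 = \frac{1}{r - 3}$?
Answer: $-204$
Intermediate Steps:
$Y{\left(r \right)} = -2 + \frac{1}{-3 + r}$ ($Y{\left(r \right)} = -2 + \frac{1}{r - 3} = -2 + \frac{1}{-3 + r}$)
$u = 8$ ($u = -6 + 14 = 8$)
$u z{\left(\left(-3 + 4\right) Y{\left(-1 \right)} \right)} W = 8 \left(-2 + \left(-3 + 4\right) \frac{7 - -2}{-3 - 1}\right) 6 = 8 \left(-2 + 1 \frac{7 + 2}{-4}\right) 6 = 8 \left(-2 + 1 \left(\left(- \frac{1}{4}\right) 9\right)\right) 6 = 8 \left(-2 + 1 \left(- \frac{9}{4}\right)\right) 6 = 8 \left(-2 - \frac{9}{4}\right) 6 = 8 \left(- \frac{17}{4}\right) 6 = \left(-34\right) 6 = -204$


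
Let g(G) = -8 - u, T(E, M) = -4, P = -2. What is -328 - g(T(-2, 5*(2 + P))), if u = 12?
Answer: -308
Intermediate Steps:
g(G) = -20 (g(G) = -8 - 1*12 = -8 - 12 = -20)
-328 - g(T(-2, 5*(2 + P))) = -328 - 1*(-20) = -328 + 20 = -308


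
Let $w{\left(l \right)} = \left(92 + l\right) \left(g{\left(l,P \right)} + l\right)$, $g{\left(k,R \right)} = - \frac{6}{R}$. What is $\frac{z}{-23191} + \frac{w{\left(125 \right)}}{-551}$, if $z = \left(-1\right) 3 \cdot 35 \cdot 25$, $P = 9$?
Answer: $- \frac{267537658}{5476389} \approx -48.853$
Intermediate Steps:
$z = -2625$ ($z = \left(-3\right) 35 \cdot 25 = \left(-105\right) 25 = -2625$)
$w{\left(l \right)} = \left(92 + l\right) \left(- \frac{2}{3} + l\right)$ ($w{\left(l \right)} = \left(92 + l\right) \left(- \frac{6}{9} + l\right) = \left(92 + l\right) \left(\left(-6\right) \frac{1}{9} + l\right) = \left(92 + l\right) \left(- \frac{2}{3} + l\right)$)
$\frac{z}{-23191} + \frac{w{\left(125 \right)}}{-551} = - \frac{2625}{-23191} + \frac{- \frac{184}{3} + 125^{2} + \frac{274}{3} \cdot 125}{-551} = \left(-2625\right) \left(- \frac{1}{23191}\right) + \left(- \frac{184}{3} + 15625 + \frac{34250}{3}\right) \left(- \frac{1}{551}\right) = \frac{375}{3313} + \frac{80941}{3} \left(- \frac{1}{551}\right) = \frac{375}{3313} - \frac{80941}{1653} = - \frac{267537658}{5476389}$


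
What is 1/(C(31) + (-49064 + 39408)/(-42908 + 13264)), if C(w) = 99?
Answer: 7411/736103 ≈ 0.010068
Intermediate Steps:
1/(C(31) + (-49064 + 39408)/(-42908 + 13264)) = 1/(99 + (-49064 + 39408)/(-42908 + 13264)) = 1/(99 - 9656/(-29644)) = 1/(99 - 9656*(-1/29644)) = 1/(99 + 2414/7411) = 1/(736103/7411) = 7411/736103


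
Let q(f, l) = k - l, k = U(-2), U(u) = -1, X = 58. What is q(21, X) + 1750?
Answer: 1691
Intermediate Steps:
k = -1
q(f, l) = -1 - l
q(21, X) + 1750 = (-1 - 1*58) + 1750 = (-1 - 58) + 1750 = -59 + 1750 = 1691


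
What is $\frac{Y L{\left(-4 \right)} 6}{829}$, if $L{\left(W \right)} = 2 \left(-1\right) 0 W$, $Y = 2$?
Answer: $0$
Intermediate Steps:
$L{\left(W \right)} = 0$ ($L{\left(W \right)} = 2 \cdot 0 W = 2 \cdot 0 = 0$)
$\frac{Y L{\left(-4 \right)} 6}{829} = \frac{2 \cdot 0 \cdot 6}{829} = 0 \cdot 6 \cdot \frac{1}{829} = 0 \cdot \frac{1}{829} = 0$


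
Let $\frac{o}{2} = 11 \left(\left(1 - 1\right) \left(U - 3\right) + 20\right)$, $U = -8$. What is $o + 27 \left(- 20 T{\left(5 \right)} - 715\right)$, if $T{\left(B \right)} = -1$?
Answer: $-18325$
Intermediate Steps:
$o = 440$ ($o = 2 \cdot 11 \left(\left(1 - 1\right) \left(-8 - 3\right) + 20\right) = 2 \cdot 11 \left(0 \left(-11\right) + 20\right) = 2 \cdot 11 \left(0 + 20\right) = 2 \cdot 11 \cdot 20 = 2 \cdot 220 = 440$)
$o + 27 \left(- 20 T{\left(5 \right)} - 715\right) = 440 + 27 \left(\left(-20\right) \left(-1\right) - 715\right) = 440 + 27 \left(20 - 715\right) = 440 + 27 \left(-695\right) = 440 - 18765 = -18325$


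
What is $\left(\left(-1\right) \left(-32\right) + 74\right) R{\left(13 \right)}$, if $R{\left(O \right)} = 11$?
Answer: $1166$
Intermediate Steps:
$\left(\left(-1\right) \left(-32\right) + 74\right) R{\left(13 \right)} = \left(\left(-1\right) \left(-32\right) + 74\right) 11 = \left(32 + 74\right) 11 = 106 \cdot 11 = 1166$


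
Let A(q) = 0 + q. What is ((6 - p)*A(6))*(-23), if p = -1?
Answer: -966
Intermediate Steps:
A(q) = q
((6 - p)*A(6))*(-23) = ((6 - 1*(-1))*6)*(-23) = ((6 + 1)*6)*(-23) = (7*6)*(-23) = 42*(-23) = -966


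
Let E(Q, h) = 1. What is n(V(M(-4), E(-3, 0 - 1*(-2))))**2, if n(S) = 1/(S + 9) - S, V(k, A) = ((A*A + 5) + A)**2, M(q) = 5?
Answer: 8071281/3364 ≈ 2399.3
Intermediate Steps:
V(k, A) = (5 + A + A**2)**2 (V(k, A) = ((A**2 + 5) + A)**2 = ((5 + A**2) + A)**2 = (5 + A + A**2)**2)
n(S) = 1/(9 + S) - S
n(V(M(-4), E(-3, 0 - 1*(-2))))**2 = ((1 - ((5 + 1 + 1**2)**2)**2 - 9*(5 + 1 + 1**2)**2)/(9 + (5 + 1 + 1**2)**2))**2 = ((1 - ((5 + 1 + 1)**2)**2 - 9*(5 + 1 + 1)**2)/(9 + (5 + 1 + 1)**2))**2 = ((1 - (7**2)**2 - 9*7**2)/(9 + 7**2))**2 = ((1 - 1*49**2 - 9*49)/(9 + 49))**2 = ((1 - 1*2401 - 441)/58)**2 = ((1 - 2401 - 441)/58)**2 = ((1/58)*(-2841))**2 = (-2841/58)**2 = 8071281/3364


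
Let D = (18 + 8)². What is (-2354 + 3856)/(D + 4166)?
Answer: 751/2421 ≈ 0.31020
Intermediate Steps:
D = 676 (D = 26² = 676)
(-2354 + 3856)/(D + 4166) = (-2354 + 3856)/(676 + 4166) = 1502/4842 = 1502*(1/4842) = 751/2421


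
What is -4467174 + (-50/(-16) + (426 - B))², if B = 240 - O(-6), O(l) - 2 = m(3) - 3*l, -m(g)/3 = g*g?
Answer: -283776287/64 ≈ -4.4340e+6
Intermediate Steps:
m(g) = -3*g² (m(g) = -3*g*g = -3*g²)
O(l) = -25 - 3*l (O(l) = 2 + (-3*3² - 3*l) = 2 + (-3*9 - 3*l) = 2 + (-27 - 3*l) = -25 - 3*l)
B = 247 (B = 240 - (-25 - 3*(-6)) = 240 - (-25 + 18) = 240 - 1*(-7) = 240 + 7 = 247)
-4467174 + (-50/(-16) + (426 - B))² = -4467174 + (-50/(-16) + (426 - 1*247))² = -4467174 + (-50*(-1/16) + (426 - 247))² = -4467174 + (25/8 + 179)² = -4467174 + (1457/8)² = -4467174 + 2122849/64 = -283776287/64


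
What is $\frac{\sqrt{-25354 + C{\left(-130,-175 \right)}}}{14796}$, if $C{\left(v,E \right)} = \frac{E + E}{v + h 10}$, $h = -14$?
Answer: $\frac{i \sqrt{2053569}}{133164} \approx 0.010761 i$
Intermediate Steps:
$C{\left(v,E \right)} = \frac{2 E}{-140 + v}$ ($C{\left(v,E \right)} = \frac{E + E}{v - 140} = \frac{2 E}{v - 140} = \frac{2 E}{-140 + v}$)
$\frac{\sqrt{-25354 + C{\left(-130,-175 \right)}}}{14796} = \frac{\sqrt{-25354 + 2 \left(-175\right) \frac{1}{-140 - 130}}}{14796} = \sqrt{-25354 + 2 \left(-175\right) \frac{1}{-270}} \cdot \frac{1}{14796} = \sqrt{-25354 + 2 \left(-175\right) \left(- \frac{1}{270}\right)} \frac{1}{14796} = \sqrt{-25354 + \frac{35}{27}} \cdot \frac{1}{14796} = \sqrt{- \frac{684523}{27}} \cdot \frac{1}{14796} = \frac{i \sqrt{2053569}}{9} \cdot \frac{1}{14796} = \frac{i \sqrt{2053569}}{133164}$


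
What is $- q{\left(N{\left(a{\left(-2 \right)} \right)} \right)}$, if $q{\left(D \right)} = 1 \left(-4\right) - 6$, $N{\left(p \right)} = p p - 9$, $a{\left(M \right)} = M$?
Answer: $10$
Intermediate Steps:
$N{\left(p \right)} = -9 + p^{2}$ ($N{\left(p \right)} = p^{2} - 9 = -9 + p^{2}$)
$q{\left(D \right)} = -10$ ($q{\left(D \right)} = -4 - 6 = -10$)
$- q{\left(N{\left(a{\left(-2 \right)} \right)} \right)} = \left(-1\right) \left(-10\right) = 10$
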